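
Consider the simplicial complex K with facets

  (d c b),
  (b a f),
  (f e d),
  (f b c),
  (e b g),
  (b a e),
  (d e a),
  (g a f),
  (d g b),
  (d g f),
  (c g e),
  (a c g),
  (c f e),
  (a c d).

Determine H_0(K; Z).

H_0 = Z.

We work with the vertex ordering a < b < c < d < e < f < g. The simplices of K, each written with vertices in increasing order, are:

  0-simplices (7): a, b, c, d, e, f, g
  1-simplices (21): ab, ac, ad, ae, af, ag, bc, bd, be, bf, bg, cd, ce, cf, cg, de, df, dg, ef, eg, fg
  2-simplices (14): abe, abf, acd, acg, ade, afg, bcd, bcf, bdg, beg, cef, ceg, def, dfg

Hence C_0 ≅ Z^7, C_1 ≅ Z^21, C_2 ≅ Z^14.

The boundary map ∂_1: C_1 → C_0 maps an edge to its endpoints' difference, ∂[p,q] = q − p. For instance
  ∂eg = g − e.
This gives a 7×21 integer matrix of rank 6; reducing to Smith normal form yields diagonal entries (1,1,1,1,1,1).

Boundary ∂_2: C_2 → C_1 acts by ∂[p,q,r] = [q,r] − [p,r] + [p,q]. For instance
  ∂abe = be − ae + ab,
  ∂beg = eg − bg + be.
The resulting 21×14 matrix has rank 13, and its Smith normal form has invariant factors (1,1,1,1,1,1,1,1,1,1,1,1,1).

Reading off H_k = ker ∂_k / im ∂_{k+1}:

  H_0: rank C_0 − rank ∂_1 = 7 − 6 = 1, and the invariant factors of ∂_1 are all 1, so H_0 ≅ Z.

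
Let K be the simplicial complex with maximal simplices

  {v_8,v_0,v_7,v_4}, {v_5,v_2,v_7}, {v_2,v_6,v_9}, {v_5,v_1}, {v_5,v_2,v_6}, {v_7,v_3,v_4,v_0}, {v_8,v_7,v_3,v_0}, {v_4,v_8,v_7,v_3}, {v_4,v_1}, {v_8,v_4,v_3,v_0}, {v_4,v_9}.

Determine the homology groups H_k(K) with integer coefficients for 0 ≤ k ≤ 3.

Fix the vertex order v_0 < v_1 < v_2 < v_3 < v_4 < v_5 < v_6 < v_7 < v_8 < v_9 and write every simplex with vertices in increasing order. Then dim K = 3 and the simplices of K are:

  0-simplices (10): [v_0], [v_1], [v_2], [v_3], [v_4], [v_5], [v_6], [v_7], [v_8], [v_9]
  1-simplices (20): (20 of them)
  2-simplices (13): (13 of them)
  3-simplices (5): [v_0,v_3,v_4,v_7], [v_0,v_3,v_4,v_8], [v_0,v_3,v_7,v_8], [v_0,v_4,v_7,v_8], [v_3,v_4,v_7,v_8]

giving chain groups C_0 ≅ Z^10, C_1 ≅ Z^20, C_2 ≅ Z^13, C_3 ≅ Z^5.

∂_1: C_1 → C_0 is given by ∂[p,q] = [q] − [p]. For instance
  ∂[v_3,v_4] = [v_4] − [v_3].
As a 10×20 matrix over Z this has rank 9, with invariant factors (1,1,1,1,1,1,1,1,1).

∂_2: C_2 → C_1 sends each 2-simplex [p,q,r] to [q,r] − [p,r] + [p,q]. For instance
  ∂[v_0,v_3,v_4] = [v_3,v_4] − [v_0,v_4] + [v_0,v_3],
  ∂[v_4,v_7,v_8] = [v_7,v_8] − [v_4,v_8] + [v_4,v_7].
As a 20×13 matrix over Z this has rank 9, with invariant factors (1,1,1,1,1,1,1,1,1).

Boundary ∂_3: C_3 → C_2 sends each 3-simplex σ to the alternating sum Σ_i (−1)^i (σ with its i-th vertex removed). For instance
  ∂[v_3,v_4,v_7,v_8] = [v_4,v_7,v_8] − [v_3,v_7,v_8] + [v_3,v_4,v_8] − [v_3,v_4,v_7],
  ∂[v_0,v_3,v_4,v_8] = [v_3,v_4,v_8] − [v_0,v_4,v_8] + [v_0,v_3,v_8] − [v_0,v_3,v_4].
The 13×5 boundary matrix has rank 4 and Smith normal form diag(1,1,1,1).

From H_k ≅ ker(∂_k) / im(∂_{k+1}) we obtain:

  H_0: rank C_0 − rank ∂_1 = 10 − 9 = 1, and the invariant factors of ∂_1 are all 1, so H_0 ≅ Z.
  H_1: rank ker ∂_1 − rank ∂_2 = (20 − 9) − 9 = 2, and the invariant factors of ∂_2 are all 1, so H_1 ≅ Z^2.
  H_2: rank ker ∂_2 − rank ∂_3 = (13 − 9) − 4 = 0, and the invariant factors of ∂_3 are all 1, so H_2 ≅ 0.
  H_3: rank ker ∂_3 − rank ∂_4 = (5 − 4) − 0 = 1, and there is no ∂_4, so H_3 ≅ Z.

H_0 ≅ Z,  H_1 ≅ Z^2,  H_2 = 0,  H_3 ≅ Z.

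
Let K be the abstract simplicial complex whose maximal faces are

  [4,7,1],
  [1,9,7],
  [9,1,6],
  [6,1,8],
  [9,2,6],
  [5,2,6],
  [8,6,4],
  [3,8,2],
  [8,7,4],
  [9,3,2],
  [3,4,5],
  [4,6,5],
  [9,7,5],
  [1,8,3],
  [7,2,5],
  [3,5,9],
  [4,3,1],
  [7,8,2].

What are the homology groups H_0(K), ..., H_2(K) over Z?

Order the vertices as 1 < 2 < 3 < 4 < 5 < 6 < 7 < 8 < 9. Listing each simplex with vertices in this order, K has dimension 2 with simplices:

  0-simplices (9): [1], [2], [3], [4], [5], [6], [7], [8], [9]
  1-simplices (27): (27 of them)
  2-simplices (18): [1,3,4], [1,3,8], [1,4,7], [1,6,8], [1,6,9], [1,7,9], [2,3,8], [2,3,9], [2,5,6], [2,5,7], [2,6,9], [2,7,8], [3,4,5], [3,5,9], [4,5,6], [4,6,8], [4,7,8], [5,7,9]

Hence C_0 ≅ Z^9, C_1 ≅ Z^27, C_2 ≅ Z^18.

∂_1: C_1 → C_0 is given by ∂[p,q] = [q] − [p]. For instance
  ∂[1,9] = [9] − [1].
The 9×27 boundary matrix has rank 8 and Smith normal form diag(1,1,1,1,1,1,1,1).

Boundary ∂_2: C_2 → C_1 sends each 2-simplex [p,q,r] to [q,r] − [p,r] + [p,q]. For instance
  ∂[2,7,8] = [7,8] − [2,8] + [2,7],
  ∂[4,6,8] = [6,8] − [4,8] + [4,6].
The 27×18 boundary matrix has rank 18 and Smith normal form diag(1,1,1,1,1,1,1,1,1,1,1,1,1,1,1,1,1,2).

Reading off H_k = ker ∂_k / im ∂_{k+1}:

  H_0: rank C_0 − rank ∂_1 = 9 − 8 = 1, and the invariant factors of ∂_1 are all 1, so H_0 ≅ Z.
  H_1: rank ker ∂_1 − rank ∂_2 = (27 − 8) − 18 = 1, and ∂_2 has invariant factor 2 > 1, so H_1 ≅ Z ⊕ Z/2.
  H_2: rank ker ∂_2 − rank ∂_3 = (18 − 18) − 0 = 0, and there is no ∂_3, so H_2 ≅ 0.

(K is a triangulation of the Klein bottle.)

H_0 ≅ Z,  H_1 ≅ Z ⊕ Z/2,  H_2 = 0.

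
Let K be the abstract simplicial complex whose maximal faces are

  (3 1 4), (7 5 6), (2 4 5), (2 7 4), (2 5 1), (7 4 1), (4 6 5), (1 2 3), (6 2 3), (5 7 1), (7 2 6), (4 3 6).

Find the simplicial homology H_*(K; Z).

H_0 ≅ Z,  H_1 ≅ Z_2,  H_2 = 0.

K has 7 vertices, 18 edges, 12 triangles.
rank ∂_0 = 0, rank ∂_1 = 6 ⇒ b_0 = 7 − 0 − 6 = 1; all invariant factors of ∂_1 are 1 so no torsion. So H_0 = Z.
rank ∂_1 = 6, rank ∂_2 = 12 ⇒ b_1 = 18 − 6 − 12 = 0; ∂_2 has invariant factor(s) [2] giving torsion. So H_1 = Z_2.
rank ∂_2 = 12, rank ∂_3 = 0 ⇒ b_2 = 12 − 12 − 0 = 0. So H_2 = 0.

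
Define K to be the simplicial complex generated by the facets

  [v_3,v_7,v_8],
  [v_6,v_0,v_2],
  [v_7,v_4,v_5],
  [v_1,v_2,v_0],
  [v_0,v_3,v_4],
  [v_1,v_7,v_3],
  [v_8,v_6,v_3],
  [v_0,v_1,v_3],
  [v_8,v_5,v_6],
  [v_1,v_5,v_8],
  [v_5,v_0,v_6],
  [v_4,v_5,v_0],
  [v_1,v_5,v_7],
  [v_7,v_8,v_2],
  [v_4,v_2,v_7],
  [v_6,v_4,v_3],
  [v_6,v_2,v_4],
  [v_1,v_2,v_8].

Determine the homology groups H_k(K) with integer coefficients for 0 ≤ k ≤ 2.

Fix the vertex order v_0 < v_1 < v_2 < v_3 < v_4 < v_5 < v_6 < v_7 < v_8 and write every simplex with vertices in increasing order. Then dim K = 2 and the simplices of K are:

  0-simplices (9): [v_0], [v_1], [v_2], [v_3], [v_4], [v_5], [v_6], [v_7], [v_8]
  1-simplices (27): (27 of them)
  2-simplices (18): (18 of them)

giving chain groups C_0 ≅ Z^9, C_1 ≅ Z^27, C_2 ≅ Z^18.

The boundary map ∂_1: C_1 → C_0 maps an edge to its endpoints' difference, ∂[p,q] = q − p. For instance
  ∂[v_4,v_7] = [v_7] − [v_4].
This gives a 9×27 integer matrix of rank 8; reducing to Smith normal form yields diagonal entries (1,1,1,1,1,1,1,1).

∂_2: C_2 → C_1 acts by ∂[p,q,r] = [q,r] − [p,r] + [p,q]. For instance
  ∂[v_0,v_4,v_5] = [v_4,v_5] − [v_0,v_5] + [v_0,v_4],
  ∂[v_2,v_4,v_7] = [v_4,v_7] − [v_2,v_7] + [v_2,v_4].
The 27×18 boundary matrix has rank 18 and Smith normal form diag(1,1,1,1,1,1,1,1,1,1,1,1,1,1,1,1,1,2).

Now H_k = ker ∂_k / im ∂_{k+1}, so:

  H_0: rank C_0 − rank ∂_1 = 9 − 8 = 1, and the invariant factors of ∂_1 are all 1, so H_0 = Z.
  H_1: rank ker ∂_1 − rank ∂_2 = (27 − 8) − 18 = 1, and ∂_2 has invariant factor 2 > 1, so H_1 = Z ⊕ Z/2Z.
  H_2: rank ker ∂_2 − rank ∂_3 = (18 − 18) − 0 = 0, and there is no ∂_3, so H_2 = 0.

(K is a triangulation of the Klein bottle.)

H_0 = Z,  H_1 = Z ⊕ Z/2Z,  H_2 = 0.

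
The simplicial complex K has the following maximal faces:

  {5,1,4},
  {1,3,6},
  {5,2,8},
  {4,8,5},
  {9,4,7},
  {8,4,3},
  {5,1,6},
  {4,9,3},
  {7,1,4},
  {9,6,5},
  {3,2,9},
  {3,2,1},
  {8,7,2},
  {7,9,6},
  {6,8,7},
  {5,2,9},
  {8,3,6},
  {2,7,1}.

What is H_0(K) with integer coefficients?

H_0 ≅ Z.

Take the total order 1 < 2 < 3 < 4 < 5 < 6 < 7 < 8 < 9 on the vertex set. Then K (dimension 2) consists of the simplices:

  0-simplices (9): [1], [2], [3], [4], [5], [6], [7], [8], [9]
  1-simplices (27): (27 of them)
  2-simplices (18): [1,2,3], [1,2,7], [1,3,6], [1,4,5], [1,4,7], [1,5,6], [2,3,9], [2,5,8], [2,5,9], [2,7,8], [3,4,8], [3,4,9], [3,6,8], [4,5,8], [4,7,9], [5,6,9], [6,7,8], [6,7,9]

giving chain groups C_0 ≅ Z^9, C_1 ≅ Z^27, C_2 ≅ Z^18.

∂_1: C_1 → C_0 is given by ∂[p,q] = [q] − [p].
The 9×27 boundary matrix has rank 8 and Smith normal form diag(1,1,1,1,1,1,1,1).

∂_2: C_2 → C_1 maps a triangle to the signed sum of its edges. For instance
  ∂[2,5,9] = [5,9] − [2,9] + [2,5],
  ∂[1,4,5] = [4,5] − [1,5] + [1,4].
The 27×18 boundary matrix has rank 17 and Smith normal form diag(1,1,1,1,1,1,1,1,1,1,1,1,1,1,1,1,1).

Now H_k = ker ∂_k / im ∂_{k+1}, so:

  H_0: rank C_0 − rank ∂_1 = 9 − 8 = 1, and the invariant factors of ∂_1 are all 1, so H_0 ≅ Z.

(K is a triangulation of the torus T^2.)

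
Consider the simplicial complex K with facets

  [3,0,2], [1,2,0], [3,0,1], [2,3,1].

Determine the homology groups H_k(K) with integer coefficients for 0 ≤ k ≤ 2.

Fix the vertex order 0 < 1 < 2 < 3 and write every simplex with vertices in increasing order. Then dim K = 2 and the simplices of K are:

  0-simplices (4): [0], [1], [2], [3]
  1-simplices (6): [0,1], [0,2], [0,3], [1,2], [1,3], [2,3]
  2-simplices (4): [0,1,2], [0,1,3], [0,2,3], [1,2,3]

Hence C_0 ≅ Z^4, C_1 ≅ Z^6, C_2 ≅ Z^4.

∂_1: C_1 → C_0 sends each edge [p,q] (with p < q) to q − p.
As a 4×6 matrix over Z this has rank 3, with invariant factors (1,1,1).

The boundary map ∂_2: C_2 → C_1 maps a triangle to the signed sum of its edges. For instance
  ∂[0,2,3] = [2,3] − [0,3] + [0,2],
  ∂[0,1,3] = [1,3] − [0,3] + [0,1].
The resulting 6×4 matrix has rank 3, and its Smith normal form has invariant factors (1,1,1).

Now H_k = ker ∂_k / im ∂_{k+1}, so:

  H_0: rank C_0 − rank ∂_1 = 4 − 3 = 1, and the invariant factors of ∂_1 are all 1, so H_0 = Z.
  H_1: rank ker ∂_1 − rank ∂_2 = (6 − 3) − 3 = 0, and the invariant factors of ∂_2 are all 1, so H_1 = 0.
  H_2: rank ker ∂_2 − rank ∂_3 = (4 − 3) − 0 = 1, and there is no ∂_3, so H_2 = Z.

As a check, the Euler characteristic is 4 − 6 + 4 = 2, which agrees with 1 − 0 + 1 = 2.

H_0 = Z,  H_1 = 0,  H_2 = Z.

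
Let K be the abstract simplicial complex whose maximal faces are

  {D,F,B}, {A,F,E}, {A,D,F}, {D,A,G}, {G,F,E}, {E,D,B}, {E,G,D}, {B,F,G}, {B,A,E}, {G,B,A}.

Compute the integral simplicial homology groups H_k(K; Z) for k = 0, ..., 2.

Fix the vertex order A < B < D < E < F < G and write every simplex with vertices in increasing order. Then dim K = 2 and the simplices of K are:

  0-simplices (6): A, B, D, E, F, G
  1-simplices (15): AB, AD, AE, AF, AG, BD, BE, BF, BG, DE, DF, DG, EF, EG, FG
  2-simplices (10): ABE, ABG, ADF, ADG, AEF, BDE, BDF, BFG, DEG, EFG

Hence C_0 ≅ Z^6, C_1 ≅ Z^15, C_2 ≅ Z^10.

Boundary ∂_1: C_1 → C_0 is given by ∂[p,q] = [q] − [p]. For instance
  ∂BD = D − B.
The resulting 6×15 matrix has rank 5, and its Smith normal form has invariant factors (1,1,1,1,1).

Boundary ∂_2: C_2 → C_1 acts by ∂[p,q,r] = [q,r] − [p,r] + [p,q]. For instance
  ∂BDF = DF − BF + BD,
  ∂DEG = EG − DG + DE.
This gives a 15×10 integer matrix of rank 10; reducing to Smith normal form yields diagonal entries (1,1,1,1,1,1,1,1,1,2).

Reading off H_k = ker ∂_k / im ∂_{k+1}:

  H_0: rank C_0 − rank ∂_1 = 6 − 5 = 1, and the invariant factors of ∂_1 are all 1, so H_0 ≅ Z.
  H_1: rank ker ∂_1 − rank ∂_2 = (15 − 5) − 10 = 0, and ∂_2 has invariant factor 2 > 1, so H_1 ≅ Z_2.
  H_2: rank ker ∂_2 − rank ∂_3 = (10 − 10) − 0 = 0, and there is no ∂_3, so H_2 ≅ 0.

As a check, the Euler characteristic is 6 − 15 + 10 = 1, which agrees with 1 − 0 + 0 = 1.

H_0 = Z,  H_1 = Z_2,  H_2 = 0.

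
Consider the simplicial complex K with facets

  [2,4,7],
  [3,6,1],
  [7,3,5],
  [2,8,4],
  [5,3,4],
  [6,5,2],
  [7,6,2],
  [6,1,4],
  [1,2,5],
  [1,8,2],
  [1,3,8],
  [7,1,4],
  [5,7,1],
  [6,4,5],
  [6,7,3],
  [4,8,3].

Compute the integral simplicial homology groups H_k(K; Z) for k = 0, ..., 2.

H_0 ≅ Z,  H_1 ≅ Z^2,  H_2 ≅ Z.

Fix the vertex order 1 < 2 < 3 < 4 < 5 < 6 < 7 < 8 and write every simplex with vertices in increasing order. Then dim K = 2 and the simplices of K are:

  0-simplices (8): [1], [2], [3], [4], [5], [6], [7], [8]
  1-simplices (24): (24 of them)
  2-simplices (16): [1,2,5], [1,2,8], [1,3,6], [1,3,8], [1,4,6], [1,4,7], [1,5,7], [2,4,7], [2,4,8], [2,5,6], [2,6,7], [3,4,5], [3,4,8], [3,5,7], [3,6,7], [4,5,6]

giving chain groups C_0 ≅ Z^8, C_1 ≅ Z^24, C_2 ≅ Z^16.

Boundary ∂_1: C_1 → C_0 is given by ∂[p,q] = [q] − [p].
This gives a 8×24 integer matrix of rank 7; reducing to Smith normal form yields diagonal entries (1,1,1,1,1,1,1).

The boundary map ∂_2: C_2 → C_1 acts by ∂[p,q,r] = [q,r] − [p,r] + [p,q]. For instance
  ∂[3,4,8] = [4,8] − [3,8] + [3,4],
  ∂[1,3,6] = [3,6] − [1,6] + [1,3].
The resulting 24×16 matrix has rank 15, and its Smith normal form has invariant factors (1,1,1,1,1,1,1,1,1,1,1,1,1,1,1).

From H_k ≅ ker(∂_k) / im(∂_{k+1}) we obtain:

  H_0: rank C_0 − rank ∂_1 = 8 − 7 = 1, and the invariant factors of ∂_1 are all 1, so H_0 ≅ Z.
  H_1: rank ker ∂_1 − rank ∂_2 = (24 − 7) − 15 = 2, and the invariant factors of ∂_2 are all 1, so H_1 ≅ Z^2.
  H_2: rank ker ∂_2 − rank ∂_3 = (16 − 15) − 0 = 1, and there is no ∂_3, so H_2 ≅ Z.

As a check, the Euler characteristic is 8 − 24 + 16 = 0, which agrees with 1 − 2 + 1 = 0.
(K is a triangulation of the torus T^2.)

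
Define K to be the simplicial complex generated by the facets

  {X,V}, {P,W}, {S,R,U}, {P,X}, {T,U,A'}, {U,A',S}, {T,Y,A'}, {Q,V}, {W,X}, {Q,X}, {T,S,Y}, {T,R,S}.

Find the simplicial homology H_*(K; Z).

Order the vertices as P < Q < R < S < T < U < V < W < X < Y < A'. Listing each simplex with vertices in this order, K has dimension 2 with simplices:

  0-simplices (11): [P], [Q], [R], [S], [T], [U], [V], [W], [X], [Y], [A']
  1-simplices (18): [P,W], [P,X], [Q,V], [Q,X], [R,S], [R,T], [R,U], [S,T], [S,U], [S,Y], [S,A'], [T,U], [T,Y], [T,A'], [U,A'], [V,X], [W,X], [Y,A']
  2-simplices (6): [R,S,T], [R,S,U], [S,T,Y], [S,U,A'], [T,U,A'], [T,Y,A']

giving chain groups C_0 ≅ Z^11, C_1 ≅ Z^18, C_2 ≅ Z^6.

Boundary ∂_1: C_1 → C_0 is given by ∂[p,q] = [q] − [p]. For instance
  ∂[R,S] = [S] − [R].
The resulting 11×18 matrix has rank 9, and its Smith normal form has invariant factors (1,1,1,1,1,1,1,1,1).

Boundary ∂_2: C_2 → C_1 maps a triangle to the signed sum of its edges. For instance
  ∂[S,U,A'] = [U,A'] − [S,A'] + [S,U],
  ∂[R,S,U] = [S,U] − [R,U] + [R,S].
This gives a 18×6 integer matrix of rank 6; reducing to Smith normal form yields diagonal entries (1,1,1,1,1,1).

From H_k ≅ ker(∂_k) / im(∂_{k+1}) we obtain:

  H_0: rank C_0 − rank ∂_1 = 11 − 9 = 2, and the invariant factors of ∂_1 are all 1, so H_0 ≅ Z^2.
  H_1: rank ker ∂_1 − rank ∂_2 = (18 − 9) − 6 = 3, and the invariant factors of ∂_2 are all 1, so H_1 ≅ Z^3.
  H_2: rank ker ∂_2 − rank ∂_3 = (6 − 6) − 0 = 0, and there is no ∂_3, so H_2 ≅ 0.

As a check, the Euler characteristic is 11 − 18 + 6 = -1, which agrees with 2 − 3 + 0 = -1.

H_0 = Z^2,  H_1 = Z^3,  H_2 = 0.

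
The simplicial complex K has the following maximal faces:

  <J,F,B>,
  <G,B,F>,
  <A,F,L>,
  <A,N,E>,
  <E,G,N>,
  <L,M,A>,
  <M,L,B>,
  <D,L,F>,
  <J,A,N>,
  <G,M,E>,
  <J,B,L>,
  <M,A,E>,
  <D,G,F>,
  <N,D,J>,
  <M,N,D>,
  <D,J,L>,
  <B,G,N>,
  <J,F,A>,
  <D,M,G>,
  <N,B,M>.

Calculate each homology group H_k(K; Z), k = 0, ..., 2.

Take the total order A < B < D < E < F < G < J < L < M < N on the vertex set. Then K (dimension 2) consists of the simplices:

  0-simplices (10): A, B, D, E, F, G, J, L, M, N
  1-simplices (30): AE, AF, AJ, AL, AM, AN, BF, BG, BJ, BL, BM, BN, DF, DG, DJ, DL, DM, DN, EG, EM, EN, FG, FJ, FL, GM, GN, JL, JN, LM, MN
  2-simplices (20): AEM, AEN, AFJ, AFL, AJN, ALM, BFG, BFJ, BGN, BJL, BLM, BMN, DFG, DFL, DGM, DJL, DJN, DMN, EGM, EGN

giving chain groups C_0 ≅ Z^10, C_1 ≅ Z^30, C_2 ≅ Z^20.

The boundary map ∂_1: C_1 → C_0 maps an edge to its endpoints' difference, ∂[p,q] = q − p. For instance
  ∂BM = M − B.
This gives a 10×30 integer matrix of rank 9; reducing to Smith normal form yields diagonal entries (1,1,1,1,1,1,1,1,1).

Boundary ∂_2: C_2 → C_1 maps a triangle to the signed sum of its edges. For instance
  ∂DJN = JN − DN + DJ,
  ∂DFL = FL − DL + DF.
The 30×20 boundary matrix has rank 20 and Smith normal form diag(1,1,1,1,1,1,1,1,1,1,1,1,1,1,1,1,1,1,1,2).

Reading off H_k = ker ∂_k / im ∂_{k+1}:

  H_0: rank C_0 − rank ∂_1 = 10 − 9 = 1, and the invariant factors of ∂_1 are all 1, so H_0 ≅ Z.
  H_1: rank ker ∂_1 − rank ∂_2 = (30 − 9) − 20 = 1, and ∂_2 has invariant factor 2 > 1, so H_1 ≅ Z ⊕ Z_2.
  H_2: rank ker ∂_2 − rank ∂_3 = (20 − 20) − 0 = 0, and there is no ∂_3, so H_2 ≅ 0.

As a check, the Euler characteristic is 10 − 30 + 20 = 0, which agrees with 1 − 1 + 0 = 0.

H_0 = Z,  H_1 = Z ⊕ Z_2,  H_2 = 0.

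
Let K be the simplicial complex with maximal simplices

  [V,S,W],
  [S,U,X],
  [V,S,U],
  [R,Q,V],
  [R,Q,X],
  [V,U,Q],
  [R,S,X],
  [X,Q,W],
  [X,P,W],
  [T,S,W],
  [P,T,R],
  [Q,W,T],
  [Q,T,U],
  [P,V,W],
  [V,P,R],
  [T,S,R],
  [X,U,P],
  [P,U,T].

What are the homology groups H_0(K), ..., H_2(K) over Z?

H_0 = Z,  H_1 = Z^2,  H_2 = Z.

Order the vertices as P < Q < R < S < T < U < V < W < X. Listing each simplex with vertices in this order, K has dimension 2 with simplices:

  0-simplices (9): P, Q, R, S, T, U, V, W, X
  1-simplices (27): PR, PT, PU, PV, PW, PX, QR, QT, QU, QV, QW, QX, RS, RT, RV, RX, ST, SU, SV, SW, SX, TU, TW, UV, UX, VW, WX
  2-simplices (18): PRT, PRV, PTU, PUX, PVW, PWX, QRV, QRX, QTU, QTW, QUV, QWX, RST, RSX, STW, SUV, SUX, SVW

giving chain groups C_0 ≅ Z^9, C_1 ≅ Z^27, C_2 ≅ Z^18.

The boundary map ∂_1: C_1 → C_0 maps an edge to its endpoints' difference, ∂[p,q] = q − p. For instance
  ∂SU = U − S.
The resulting 9×27 matrix has rank 8, and its Smith normal form has invariant factors (1,1,1,1,1,1,1,1).

∂_2: C_2 → C_1 sends each 2-simplex [p,q,r] to [q,r] − [p,r] + [p,q]. For instance
  ∂RSX = SX − RX + RS,
  ∂PUX = UX − PX + PU.
This gives a 27×18 integer matrix of rank 17; reducing to Smith normal form yields diagonal entries (1,1,1,1,1,1,1,1,1,1,1,1,1,1,1,1,1).

Computing H_k = (kernel of ∂_k) / (image of ∂_{k+1}):

  H_0: rank C_0 − rank ∂_1 = 9 − 8 = 1, and the invariant factors of ∂_1 are all 1, so H_0 ≅ Z.
  H_1: rank ker ∂_1 − rank ∂_2 = (27 − 8) − 17 = 2, and the invariant factors of ∂_2 are all 1, so H_1 ≅ Z^2.
  H_2: rank ker ∂_2 − rank ∂_3 = (18 − 17) − 0 = 1, and there is no ∂_3, so H_2 ≅ Z.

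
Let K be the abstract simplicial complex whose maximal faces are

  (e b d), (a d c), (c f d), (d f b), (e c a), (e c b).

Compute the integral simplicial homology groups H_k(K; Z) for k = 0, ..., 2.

Take the total order a < b < c < d < e < f on the vertex set. Then K (dimension 2) consists of the simplices:

  0-simplices (6): a, b, c, d, e, f
  1-simplices (12): ac, ad, ae, bc, bd, be, bf, cd, ce, cf, de, df
  2-simplices (6): acd, ace, bce, bde, bdf, cdf

giving chain groups C_0 ≅ Z^6, C_1 ≅ Z^12, C_2 ≅ Z^6.

The boundary map ∂_1: C_1 → C_0 is given by ∂[p,q] = [q] − [p]. For instance
  ∂bf = f − b.
The resulting 6×12 matrix has rank 5, and its Smith normal form has invariant factors (1,1,1,1,1).

∂_2: C_2 → C_1 sends each 2-simplex [p,q,r] to [q,r] − [p,r] + [p,q]. For instance
  ∂bdf = df − bf + bd,
  ∂ace = ce − ae + ac.
The 12×6 boundary matrix has rank 6 and Smith normal form diag(1,1,1,1,1,1).

From H_k ≅ ker(∂_k) / im(∂_{k+1}) we obtain:

  H_0: rank C_0 − rank ∂_1 = 6 − 5 = 1, and the invariant factors of ∂_1 are all 1, so H_0 ≅ Z.
  H_1: rank ker ∂_1 − rank ∂_2 = (12 − 5) − 6 = 1, and the invariant factors of ∂_2 are all 1, so H_1 ≅ Z.
  H_2: rank ker ∂_2 − rank ∂_3 = (6 − 6) − 0 = 0, and there is no ∂_3, so H_2 ≅ 0.

As a check, the Euler characteristic is 6 − 12 + 6 = 0, which agrees with 1 − 1 + 0 = 0.

H_0 ≅ Z,  H_1 ≅ Z,  H_2 = 0.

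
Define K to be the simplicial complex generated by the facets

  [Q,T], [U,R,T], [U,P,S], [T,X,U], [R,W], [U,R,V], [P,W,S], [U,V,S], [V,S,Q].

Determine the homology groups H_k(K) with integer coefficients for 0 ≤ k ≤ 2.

Take the total order P < Q < R < S < T < U < V < W < X on the vertex set. Then K (dimension 2) consists of the simplices:

  0-simplices (9): P, Q, R, S, T, U, V, W, X
  1-simplices (17): PS, PU, PW, QS, QT, QV, RT, RU, RV, RW, SU, SV, SW, TU, TX, UV, UX
  2-simplices (7): PSU, PSW, QSV, RTU, RUV, SUV, TUX

giving chain groups C_0 ≅ Z^9, C_1 ≅ Z^17, C_2 ≅ Z^7.

Boundary ∂_1: C_1 → C_0 maps an edge to its endpoints' difference, ∂[p,q] = q − p. For instance
  ∂SW = W − S.
As a 9×17 matrix over Z this has rank 8, with invariant factors (1,1,1,1,1,1,1,1).

The boundary map ∂_2: C_2 → C_1 sends each 2-simplex [p,q,r] to [q,r] − [p,r] + [p,q]. For instance
  ∂TUX = UX − TX + TU,
  ∂QSV = SV − QV + QS.
The 17×7 boundary matrix has rank 7 and Smith normal form diag(1,1,1,1,1,1,1).

Computing H_k = (kernel of ∂_k) / (image of ∂_{k+1}):

  H_0: rank C_0 − rank ∂_1 = 9 − 8 = 1, and the invariant factors of ∂_1 are all 1, so H_0 ≅ Z.
  H_1: rank ker ∂_1 − rank ∂_2 = (17 − 8) − 7 = 2, and the invariant factors of ∂_2 are all 1, so H_1 ≅ Z^2.
  H_2: rank ker ∂_2 − rank ∂_3 = (7 − 7) − 0 = 0, and there is no ∂_3, so H_2 ≅ 0.

As a check, the Euler characteristic is 9 − 17 + 7 = -1, which agrees with 1 − 2 + 0 = -1.

H_0 ≅ Z,  H_1 ≅ Z^2,  H_2 = 0.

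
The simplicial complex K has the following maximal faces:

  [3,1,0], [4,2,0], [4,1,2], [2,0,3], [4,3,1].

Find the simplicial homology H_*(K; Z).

Fix the vertex order 0 < 1 < 2 < 3 < 4 and write every simplex with vertices in increasing order. Then dim K = 2 and the simplices of K are:

  0-simplices (5): [0], [1], [2], [3], [4]
  1-simplices (10): [0,1], [0,2], [0,3], [0,4], [1,2], [1,3], [1,4], [2,3], [2,4], [3,4]
  2-simplices (5): [0,1,3], [0,2,3], [0,2,4], [1,2,4], [1,3,4]

giving chain groups C_0 ≅ Z^5, C_1 ≅ Z^10, C_2 ≅ Z^5.

The boundary map ∂_1: C_1 → C_0 sends each edge [p,q] (with p < q) to q − p. For instance
  ∂[1,3] = [3] − [1].
As a 5×10 matrix over Z this has rank 4, with invariant factors (1,1,1,1).

The boundary map ∂_2: C_2 → C_1 acts by ∂[p,q,r] = [q,r] − [p,r] + [p,q]. For instance
  ∂[1,3,4] = [3,4] − [1,4] + [1,3],
  ∂[1,2,4] = [2,4] − [1,4] + [1,2].
The resulting 10×5 matrix has rank 5, and its Smith normal form has invariant factors (1,1,1,1,1).

Computing H_k = (kernel of ∂_k) / (image of ∂_{k+1}):

  H_0: rank C_0 − rank ∂_1 = 5 − 4 = 1, and the invariant factors of ∂_1 are all 1, so H_0 ≅ Z.
  H_1: rank ker ∂_1 − rank ∂_2 = (10 − 4) − 5 = 1, and the invariant factors of ∂_2 are all 1, so H_1 ≅ Z.
  H_2: rank ker ∂_2 − rank ∂_3 = (5 − 5) − 0 = 0, and there is no ∂_3, so H_2 ≅ 0.

As a check, the Euler characteristic is 5 − 10 + 5 = 0, which agrees with 1 − 1 + 0 = 0.
(K is a triangulation of the Möbius band.)

H_0 ≅ Z,  H_1 ≅ Z,  H_2 = 0.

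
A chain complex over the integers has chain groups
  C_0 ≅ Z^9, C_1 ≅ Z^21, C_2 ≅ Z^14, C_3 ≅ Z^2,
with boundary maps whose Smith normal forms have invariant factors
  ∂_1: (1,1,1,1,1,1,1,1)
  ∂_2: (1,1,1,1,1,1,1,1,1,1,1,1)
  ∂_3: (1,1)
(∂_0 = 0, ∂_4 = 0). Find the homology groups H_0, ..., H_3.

H_0: b_0 = 9 − 0 − 8 = 1; torsion from ∂_1 factors > 1: none. So H_0 ≅ Z.
H_1: b_1 = 21 − 8 − 12 = 1; torsion from ∂_2 factors > 1: none. So H_1 ≅ Z.
H_2: b_2 = 14 − 12 − 2 = 0; torsion from ∂_3 factors > 1: none. So H_2 ≅ 0.
H_3: b_3 = 2 − 2 − 0 = 0; torsion from ∂_4 factors > 1: none. So H_3 ≅ 0.

H_0 ≅ Z,  H_1 ≅ Z,  H_2 = 0,  H_3 = 0.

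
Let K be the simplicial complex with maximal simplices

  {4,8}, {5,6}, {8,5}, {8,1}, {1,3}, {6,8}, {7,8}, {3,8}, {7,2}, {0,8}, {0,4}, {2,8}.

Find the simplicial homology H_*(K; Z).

H_0 ≅ Z,  H_1 ≅ Z^4.

Order the vertices as 0 < 1 < 2 < 3 < 4 < 5 < 6 < 7 < 8. Listing each simplex with vertices in this order, K has dimension 1 with simplices:

  0-simplices (9): [0], [1], [2], [3], [4], [5], [6], [7], [8]
  1-simplices (12): [0,4], [0,8], [1,3], [1,8], [2,7], [2,8], [3,8], [4,8], [5,6], [5,8], [6,8], [7,8]

Hence C_0 ≅ Z^9, C_1 ≅ Z^12.

Boundary ∂_1: C_1 → C_0 sends each edge [p,q] (with p < q) to q − p.
The resulting 9×12 matrix has rank 8, and its Smith normal form has invariant factors (1,1,1,1,1,1,1,1).

Computing H_k = (kernel of ∂_k) / (image of ∂_{k+1}):

  H_0: rank C_0 − rank ∂_1 = 9 − 8 = 1, and the invariant factors of ∂_1 are all 1, so H_0 = Z.
  H_1: rank ker ∂_1 − rank ∂_2 = (12 − 8) − 0 = 4, and there is no ∂_2, so H_1 = Z^4.

(K is a triangulation of a wedge of 4 circles.)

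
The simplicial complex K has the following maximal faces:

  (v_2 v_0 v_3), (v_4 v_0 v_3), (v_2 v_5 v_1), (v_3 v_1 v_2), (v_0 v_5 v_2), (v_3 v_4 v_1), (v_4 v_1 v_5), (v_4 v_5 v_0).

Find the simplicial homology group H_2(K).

Take the total order v_0 < v_1 < v_2 < v_3 < v_4 < v_5 on the vertex set. Then K (dimension 2) consists of the simplices:

  0-simplices (6): [v_0], [v_1], [v_2], [v_3], [v_4], [v_5]
  1-simplices (12): [v_0,v_2], [v_0,v_3], [v_0,v_4], [v_0,v_5], [v_1,v_2], [v_1,v_3], [v_1,v_4], [v_1,v_5], [v_2,v_3], [v_2,v_5], [v_3,v_4], [v_4,v_5]
  2-simplices (8): [v_0,v_2,v_3], [v_0,v_2,v_5], [v_0,v_3,v_4], [v_0,v_4,v_5], [v_1,v_2,v_3], [v_1,v_2,v_5], [v_1,v_3,v_4], [v_1,v_4,v_5]

so the chain groups are C_0 ≅ Z^6, C_1 ≅ Z^12, C_2 ≅ Z^8.

The boundary map ∂_1: C_1 → C_0 sends each edge [p,q] (with p < q) to q − p.
As a 6×12 matrix over Z this has rank 5, with invariant factors (1,1,1,1,1).

Boundary ∂_2: C_2 → C_1 sends each 2-simplex [p,q,r] to [q,r] − [p,r] + [p,q]. For instance
  ∂[v_1,v_2,v_3] = [v_2,v_3] − [v_1,v_3] + [v_1,v_2],
  ∂[v_0,v_4,v_5] = [v_4,v_5] − [v_0,v_5] + [v_0,v_4].
As a 12×8 matrix over Z this has rank 7, with invariant factors (1,1,1,1,1,1,1).

Computing H_k = (kernel of ∂_k) / (image of ∂_{k+1}):

  H_2: rank ker ∂_2 − rank ∂_3 = (8 − 7) − 0 = 1, and there is no ∂_3, so H_2 = Z.

H_2 ≅ Z.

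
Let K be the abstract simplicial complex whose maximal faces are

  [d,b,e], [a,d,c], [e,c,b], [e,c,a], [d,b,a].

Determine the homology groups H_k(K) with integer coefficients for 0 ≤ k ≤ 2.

H_0 = Z,  H_1 = Z,  H_2 = 0.

Order the vertices as a < b < c < d < e. Listing each simplex with vertices in this order, K has dimension 2 with simplices:

  0-simplices (5): a, b, c, d, e
  1-simplices (10): ab, ac, ad, ae, bc, bd, be, cd, ce, de
  2-simplices (5): abd, acd, ace, bce, bde

so the chain groups are C_0 ≅ Z^5, C_1 ≅ Z^10, C_2 ≅ Z^5.

The boundary map ∂_1: C_1 → C_0 sends each edge [p,q] (with p < q) to q − p. For instance
  ∂bd = d − b.
The resulting 5×10 matrix has rank 4, and its Smith normal form has invariant factors (1,1,1,1).

Boundary ∂_2: C_2 → C_1 maps a triangle to the signed sum of its edges. For instance
  ∂bce = ce − be + bc,
  ∂bde = de − be + bd.
As a 10×5 matrix over Z this has rank 5, with invariant factors (1,1,1,1,1).

Reading off H_k = ker ∂_k / im ∂_{k+1}:

  H_0: rank C_0 − rank ∂_1 = 5 − 4 = 1, and the invariant factors of ∂_1 are all 1, so H_0 = Z.
  H_1: rank ker ∂_1 − rank ∂_2 = (10 − 4) − 5 = 1, and the invariant factors of ∂_2 are all 1, so H_1 = Z.
  H_2: rank ker ∂_2 − rank ∂_3 = (5 − 5) − 0 = 0, and there is no ∂_3, so H_2 = 0.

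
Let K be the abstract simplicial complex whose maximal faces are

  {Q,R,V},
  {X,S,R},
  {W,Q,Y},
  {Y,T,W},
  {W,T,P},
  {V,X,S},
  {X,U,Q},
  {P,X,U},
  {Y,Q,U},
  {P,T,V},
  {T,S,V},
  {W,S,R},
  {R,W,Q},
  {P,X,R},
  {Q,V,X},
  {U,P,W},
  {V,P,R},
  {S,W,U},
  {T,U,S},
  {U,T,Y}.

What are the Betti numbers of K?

b_0 = 1, b_1 = 1, b_2 = 0.

Take the total order P < Q < R < S < T < U < V < W < X < Y on the vertex set. Then K (dimension 2) consists of the simplices:

  0-simplices (10): P, Q, R, S, T, U, V, W, X, Y
  1-simplices (30): PR, PT, PU, PV, PW, PX, QR, QU, QV, QW, QX, QY, RS, RV, RW, RX, ST, SU, SV, SW, SX, TU, TV, TW, TY, UW, UX, UY, VX, WY
  2-simplices (20): PRV, PRX, PTV, PTW, PUW, PUX, QRV, QRW, QUX, QUY, QVX, QWY, RSW, RSX, STU, STV, SUW, SVX, TUY, TWY

giving chain groups C_0 ≅ Z^10, C_1 ≅ Z^30, C_2 ≅ Z^20.

∂_1: C_1 → C_0 is given by ∂[p,q] = [q] − [p]. For instance
  ∂QV = V − Q.
The 10×30 boundary matrix has rank 9 and Smith normal form diag(1,1,1,1,1,1,1,1,1).

The boundary map ∂_2: C_2 → C_1 sends each 2-simplex [p,q,r] to [q,r] − [p,r] + [p,q]. For instance
  ∂PTW = TW − PW + PT,
  ∂STV = TV − SV + ST.
The resulting 30×20 matrix has rank 20, and its Smith normal form has invariant factors (1,1,1,1,1,1,1,1,1,1,1,1,1,1,1,1,1,1,1,2).

From H_k ≅ ker(∂_k) / im(∂_{k+1}) we obtain:

  H_0: rank C_0 − rank ∂_1 = 10 − 9 = 1, and the invariant factors of ∂_1 are all 1, so H_0 ≅ Z.
  H_1: rank ker ∂_1 − rank ∂_2 = (30 − 9) − 20 = 1, and ∂_2 has invariant factor 2 > 1, so H_1 ≅ Z ⊕ Z/2Z.
  H_2: rank ker ∂_2 − rank ∂_3 = (20 − 20) − 0 = 0, and there is no ∂_3, so H_2 ≅ 0.

Hence the Betti numbers are b_0 = 1, b_1 = 1, b_2 = 0.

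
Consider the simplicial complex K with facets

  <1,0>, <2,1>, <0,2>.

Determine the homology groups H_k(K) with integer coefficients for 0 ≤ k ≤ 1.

K has 3 vertices, 3 edges.
rank ∂_0 = 0, rank ∂_1 = 2 ⇒ b_0 = 3 − 0 − 2 = 1; all invariant factors of ∂_1 are 1 so no torsion. So H_0 = Z.
rank ∂_1 = 2, rank ∂_2 = 0 ⇒ b_1 = 3 − 2 − 0 = 1. So H_1 = Z.

H_0 = Z,  H_1 = Z.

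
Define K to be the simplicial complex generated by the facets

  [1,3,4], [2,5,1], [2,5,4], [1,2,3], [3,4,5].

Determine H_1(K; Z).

Order the vertices as 1 < 2 < 3 < 4 < 5. Listing each simplex with vertices in this order, K has dimension 2 with simplices:

  0-simplices (5): [1], [2], [3], [4], [5]
  1-simplices (10): [1,2], [1,3], [1,4], [1,5], [2,3], [2,4], [2,5], [3,4], [3,5], [4,5]
  2-simplices (5): [1,2,3], [1,2,5], [1,3,4], [2,4,5], [3,4,5]

so the chain groups are C_0 ≅ Z^5, C_1 ≅ Z^10, C_2 ≅ Z^5.

∂_1: C_1 → C_0 sends each edge [p,q] (with p < q) to q − p.
The 5×10 boundary matrix has rank 4 and Smith normal form diag(1,1,1,1).

The boundary map ∂_2: C_2 → C_1 sends each 2-simplex [p,q,r] to [q,r] − [p,r] + [p,q]. For instance
  ∂[1,3,4] = [3,4] − [1,4] + [1,3],
  ∂[3,4,5] = [4,5] − [3,5] + [3,4].
As a 10×5 matrix over Z this has rank 5, with invariant factors (1,1,1,1,1).

Computing H_k = (kernel of ∂_k) / (image of ∂_{k+1}):

  H_1: rank ker ∂_1 − rank ∂_2 = (10 − 4) − 5 = 1, and the invariant factors of ∂_2 are all 1, so H_1 = Z.

H_1 = Z.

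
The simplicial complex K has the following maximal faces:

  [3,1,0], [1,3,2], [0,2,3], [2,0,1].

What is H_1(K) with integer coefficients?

K has 4 vertices, 6 edges, 4 triangles.
rank ∂_1 = 3, rank ∂_2 = 3 ⇒ b_1 = 6 − 3 − 3 = 0; all invariant factors of ∂_2 are 1 so no torsion. So H_1 ≅ 0.

H_1 ≅ 0.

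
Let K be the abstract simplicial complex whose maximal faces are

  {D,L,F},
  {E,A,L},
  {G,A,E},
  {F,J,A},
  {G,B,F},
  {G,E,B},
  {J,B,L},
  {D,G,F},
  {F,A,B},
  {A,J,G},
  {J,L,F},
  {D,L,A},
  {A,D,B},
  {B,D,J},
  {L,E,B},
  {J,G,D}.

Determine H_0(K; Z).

H_0 ≅ Z.

We work with the vertex ordering A < B < D < E < F < G < J < L. The simplices of K, each written with vertices in increasing order, are:

  0-simplices (8): A, B, D, E, F, G, J, L
  1-simplices (24): AB, AD, AE, AF, AG, AJ, AL, BD, BE, BF, BG, BJ, BL, DF, DG, DJ, DL, EG, EL, FG, FJ, FL, GJ, JL
  2-simplices (16): ABD, ABF, ADL, AEG, AEL, AFJ, AGJ, BDJ, BEG, BEL, BFG, BJL, DFG, DFL, DGJ, FJL

giving chain groups C_0 ≅ Z^8, C_1 ≅ Z^24, C_2 ≅ Z^16.

∂_1: C_1 → C_0 maps an edge to its endpoints' difference, ∂[p,q] = q − p. For instance
  ∂BE = E − B.
As a 8×24 matrix over Z this has rank 7, with invariant factors (1,1,1,1,1,1,1).

Boundary ∂_2: C_2 → C_1 acts by ∂[p,q,r] = [q,r] − [p,r] + [p,q]. For instance
  ∂ABD = BD − AD + AB,
  ∂ABF = BF − AF + AB.
The 24×16 boundary matrix has rank 15 and Smith normal form diag(1,1,1,1,1,1,1,1,1,1,1,1,1,1,1).

Reading off H_k = ker ∂_k / im ∂_{k+1}:

  H_0: rank C_0 − rank ∂_1 = 8 − 7 = 1, and the invariant factors of ∂_1 are all 1, so H_0 = Z.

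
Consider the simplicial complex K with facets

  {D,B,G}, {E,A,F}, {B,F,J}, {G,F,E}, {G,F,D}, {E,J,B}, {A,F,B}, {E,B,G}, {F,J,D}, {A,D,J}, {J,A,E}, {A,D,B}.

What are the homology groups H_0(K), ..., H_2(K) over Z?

We work with the vertex ordering A < B < D < E < F < G < J. The simplices of K, each written with vertices in increasing order, are:

  0-simplices (7): A, B, D, E, F, G, J
  1-simplices (18): AB, AD, AE, AF, AJ, BD, BE, BF, BG, BJ, DF, DG, DJ, EF, EG, EJ, FG, FJ
  2-simplices (12): ABD, ABF, ADJ, AEF, AEJ, BDG, BEG, BEJ, BFJ, DFG, DFJ, EFG

Hence C_0 ≅ Z^7, C_1 ≅ Z^18, C_2 ≅ Z^12.

∂_1: C_1 → C_0 sends each edge [p,q] (with p < q) to q − p. For instance
  ∂DG = G − D.
The 7×18 boundary matrix has rank 6 and Smith normal form diag(1,1,1,1,1,1).

The boundary map ∂_2: C_2 → C_1 maps a triangle to the signed sum of its edges. For instance
  ∂BDG = DG − BG + BD,
  ∂AEF = EF − AF + AE.
The resulting 18×12 matrix has rank 12, and its Smith normal form has invariant factors (1,1,1,1,1,1,1,1,1,1,1,2).

Now H_k = ker ∂_k / im ∂_{k+1}, so:

  H_0: rank C_0 − rank ∂_1 = 7 − 6 = 1, and the invariant factors of ∂_1 are all 1, so H_0 = Z.
  H_1: rank ker ∂_1 − rank ∂_2 = (18 − 6) − 12 = 0, and ∂_2 has invariant factor 2 > 1, so H_1 = Z/2Z.
  H_2: rank ker ∂_2 − rank ∂_3 = (12 − 12) − 0 = 0, and there is no ∂_3, so H_2 = 0.

H_0 ≅ Z,  H_1 ≅ Z/2Z,  H_2 = 0.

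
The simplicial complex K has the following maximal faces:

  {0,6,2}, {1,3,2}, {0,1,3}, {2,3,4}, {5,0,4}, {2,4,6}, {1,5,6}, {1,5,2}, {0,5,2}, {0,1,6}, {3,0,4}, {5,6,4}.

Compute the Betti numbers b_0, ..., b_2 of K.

Fix the vertex order 0 < 1 < 2 < 3 < 4 < 5 < 6 and write every simplex with vertices in increasing order. Then dim K = 2 and the simplices of K are:

  0-simplices (7): [0], [1], [2], [3], [4], [5], [6]
  1-simplices (18): [0,1], [0,2], [0,3], [0,4], [0,5], [0,6], [1,2], [1,3], [1,5], [1,6], [2,3], [2,4], [2,5], [2,6], [3,4], [4,5], [4,6], [5,6]
  2-simplices (12): [0,1,3], [0,1,6], [0,2,5], [0,2,6], [0,3,4], [0,4,5], [1,2,3], [1,2,5], [1,5,6], [2,3,4], [2,4,6], [4,5,6]

Hence C_0 ≅ Z^7, C_1 ≅ Z^18, C_2 ≅ Z^12.

∂_1: C_1 → C_0 maps an edge to its endpoints' difference, ∂[p,q] = q − p. For instance
  ∂[0,3] = [3] − [0].
The resulting 7×18 matrix has rank 6, and its Smith normal form has invariant factors (1,1,1,1,1,1).

The boundary map ∂_2: C_2 → C_1 sends each 2-simplex [p,q,r] to [q,r] − [p,r] + [p,q]. For instance
  ∂[0,4,5] = [4,5] − [0,5] + [0,4],
  ∂[0,1,3] = [1,3] − [0,3] + [0,1].
The 18×12 boundary matrix has rank 12 and Smith normal form diag(1,1,1,1,1,1,1,1,1,1,1,2).

Computing H_k = (kernel of ∂_k) / (image of ∂_{k+1}):

  H_0: rank C_0 − rank ∂_1 = 7 − 6 = 1, and the invariant factors of ∂_1 are all 1, so H_0 = Z.
  H_1: rank ker ∂_1 − rank ∂_2 = (18 − 6) − 12 = 0, and ∂_2 has invariant factor 2 > 1, so H_1 = Z/2.
  H_2: rank ker ∂_2 − rank ∂_3 = (12 − 12) − 0 = 0, and there is no ∂_3, so H_2 = 0.

Hence the Betti numbers are b_0 = 1, b_1 = 0, b_2 = 0.

b_0 = 1, b_1 = 0, b_2 = 0.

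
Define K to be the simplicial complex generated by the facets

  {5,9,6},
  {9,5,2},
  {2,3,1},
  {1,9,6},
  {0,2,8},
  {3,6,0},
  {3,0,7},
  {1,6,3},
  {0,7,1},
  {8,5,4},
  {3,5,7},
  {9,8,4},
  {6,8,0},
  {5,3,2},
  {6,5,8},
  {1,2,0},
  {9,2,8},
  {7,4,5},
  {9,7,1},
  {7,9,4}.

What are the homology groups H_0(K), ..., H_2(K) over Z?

H_0 ≅ Z,  H_1 ≅ Z × Z/2,  H_2 = 0.

Take the total order 0 < 1 < 2 < 3 < 4 < 5 < 6 < 7 < 8 < 9 on the vertex set. Then K (dimension 2) consists of the simplices:

  0-simplices (10): [0], [1], [2], [3], [4], [5], [6], [7], [8], [9]
  1-simplices (30): (30 of them)
  2-simplices (20): (20 of them)

Hence C_0 ≅ Z^10, C_1 ≅ Z^30, C_2 ≅ Z^20.

The boundary map ∂_1: C_1 → C_0 is given by ∂[p,q] = [q] − [p].
The 10×30 boundary matrix has rank 9 and Smith normal form diag(1,1,1,1,1,1,1,1,1).

∂_2: C_2 → C_1 acts by ∂[p,q,r] = [q,r] − [p,r] + [p,q]. For instance
  ∂[0,2,8] = [2,8] − [0,8] + [0,2],
  ∂[1,3,6] = [3,6] − [1,6] + [1,3].
The 30×20 boundary matrix has rank 20 and Smith normal form diag(1,1,1,1,1,1,1,1,1,1,1,1,1,1,1,1,1,1,1,2).

Reading off H_k = ker ∂_k / im ∂_{k+1}:

  H_0: rank C_0 − rank ∂_1 = 10 − 9 = 1, and the invariant factors of ∂_1 are all 1, so H_0 ≅ Z.
  H_1: rank ker ∂_1 − rank ∂_2 = (30 − 9) − 20 = 1, and ∂_2 has invariant factor 2 > 1, so H_1 ≅ Z × Z/2.
  H_2: rank ker ∂_2 − rank ∂_3 = (20 − 20) − 0 = 0, and there is no ∂_3, so H_2 ≅ 0.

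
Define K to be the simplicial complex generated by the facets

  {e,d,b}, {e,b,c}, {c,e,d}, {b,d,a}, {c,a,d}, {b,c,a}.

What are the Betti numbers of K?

b_0 = 1, b_1 = 0, b_2 = 1.

Take the total order a < b < c < d < e on the vertex set. Then K (dimension 2) consists of the simplices:

  0-simplices (5): a, b, c, d, e
  1-simplices (9): ab, ac, ad, bc, bd, be, cd, ce, de
  2-simplices (6): abc, abd, acd, bce, bde, cde

giving chain groups C_0 ≅ Z^5, C_1 ≅ Z^9, C_2 ≅ Z^6.

The boundary map ∂_1: C_1 → C_0 is given by ∂[p,q] = [q] − [p]. For instance
  ∂ab = b − a.
As a 5×9 matrix over Z this has rank 4, with invariant factors (1,1,1,1).

Boundary ∂_2: C_2 → C_1 acts by ∂[p,q,r] = [q,r] − [p,r] + [p,q]. For instance
  ∂bde = de − be + bd,
  ∂cde = de − ce + cd.
This gives a 9×6 integer matrix of rank 5; reducing to Smith normal form yields diagonal entries (1,1,1,1,1).

Now H_k = ker ∂_k / im ∂_{k+1}, so:

  H_0: rank C_0 − rank ∂_1 = 5 − 4 = 1, and the invariant factors of ∂_1 are all 1, so H_0 = Z.
  H_1: rank ker ∂_1 − rank ∂_2 = (9 − 4) − 5 = 0, and the invariant factors of ∂_2 are all 1, so H_1 = 0.
  H_2: rank ker ∂_2 − rank ∂_3 = (6 − 5) − 0 = 1, and there is no ∂_3, so H_2 = Z.

(K is a triangulation of the 2-sphere S^2.)

Hence the Betti numbers are b_0 = 1, b_1 = 0, b_2 = 1.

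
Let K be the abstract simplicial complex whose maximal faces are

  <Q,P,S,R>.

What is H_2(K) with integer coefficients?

Take the total order P < Q < R < S on the vertex set. Then K (dimension 3) consists of the simplices:

  0-simplices (4): P, Q, R, S
  1-simplices (6): PQ, PR, PS, QR, QS, RS
  2-simplices (4): PQR, PQS, PRS, QRS
  3-simplices (1): PQRS

giving chain groups C_0 ≅ Z^4, C_1 ≅ Z^6, C_2 ≅ Z^4, C_3 ≅ Z^1.

The boundary map ∂_1: C_1 → C_0 is given by ∂[p,q] = [q] − [p]. For instance
  ∂PQ = Q − P.
The resulting 4×6 matrix has rank 3, and its Smith normal form has invariant factors (1,1,1).

The boundary map ∂_2: C_2 → C_1 sends each 2-simplex [p,q,r] to [q,r] − [p,r] + [p,q]. For instance
  ∂PRS = RS − PS + PR,
  ∂PQR = QR − PR + PQ.
As a 6×4 matrix over Z this has rank 3, with invariant factors (1,1,1).

∂_3: C_3 → C_2 sends each 3-simplex σ to the alternating sum Σ_i (−1)^i (σ with its i-th vertex removed). For instance
  ∂PQRS = QRS − PRS + PQS − PQR.
This gives a 4×1 integer matrix of rank 1; reducing to Smith normal form yields diagonal entries (1).

Now H_k = ker ∂_k / im ∂_{k+1}, so:

  H_2: rank ker ∂_2 − rank ∂_3 = (4 − 3) − 1 = 0, and the invariant factors of ∂_3 are all 1, so H_2 ≅ 0.

H_2 ≅ 0.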